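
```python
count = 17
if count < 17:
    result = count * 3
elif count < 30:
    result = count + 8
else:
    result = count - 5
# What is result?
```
Trace:
  count=17
  count=17, result=25

Final answer: 25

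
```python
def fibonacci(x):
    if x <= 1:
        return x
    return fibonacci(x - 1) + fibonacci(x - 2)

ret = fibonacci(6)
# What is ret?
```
Call trace (a repeated sub-call is expanded the first time; later identical calls just restate its return value):
fibonacci(x=6)
  fibonacci(x=5)
    fibonacci(x=4)
      fibonacci(x=3)
        fibonacci(x=2)
          fibonacci(x=1)
          -> return 1
          fibonacci(x=0)
          -> return 0
        -> return 1
        fibonacci(x=1)
        -> return 1
      -> return 2
      fibonacci(x=2) -> return 1  (same call as traced above)
    -> return 3
    fibonacci(x=3) -> return 2  (same call as traced above)
  -> return 5
  fibonacci(x=4) -> return 3  (same call as traced above)
-> return 8

Final answer: 8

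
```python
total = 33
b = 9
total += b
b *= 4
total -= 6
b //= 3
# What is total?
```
Trace:
  total=33
  total=33, b=9
  total=42, b=9
  total=42, b=36
  total=36, b=36
  total=36, b=12

Final answer: 36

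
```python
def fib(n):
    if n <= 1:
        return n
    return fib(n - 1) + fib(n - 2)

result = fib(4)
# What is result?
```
Call trace (a repeated sub-call is expanded the first time; later identical calls just restate its return value):
fib(n=4)
  fib(n=3)
    fib(n=2)
      fib(n=1)
      -> return 1
      fib(n=0)
      -> return 0
    -> return 1
    fib(n=1)
    -> return 1
  -> return 2
  fib(n=2) -> return 1  (same call as traced above)
-> return 3

Final answer: 3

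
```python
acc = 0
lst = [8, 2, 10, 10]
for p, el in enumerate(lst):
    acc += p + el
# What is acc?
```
Trace:
  acc=0
  acc=8, p=0, el=8
  acc=11, p=1, el=2
  acc=23, p=2, el=10
  acc=36, p=3, el=10

Final answer: 36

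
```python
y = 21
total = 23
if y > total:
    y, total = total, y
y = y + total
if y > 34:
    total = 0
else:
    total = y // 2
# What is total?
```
Trace:
  y=21
  y=21, total=23
  y=21, total=23
  y=44, total=23
  y=44, total=0

Final answer: 0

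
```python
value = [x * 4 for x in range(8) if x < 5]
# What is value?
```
Trace:
  x=0
  x=1
  x=2
  x=3
  x=4
  x=5
  x=6
  x=7
  value=[0, 4, 8, 12, 16]

Final answer: [0, 4, 8, 12, 16]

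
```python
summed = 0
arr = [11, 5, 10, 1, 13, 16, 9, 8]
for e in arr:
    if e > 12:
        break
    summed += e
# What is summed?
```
Trace:
  summed=0
  summed=11, e=11
  summed=16, e=5
  summed=26, e=10
  summed=27, e=1
  summed=27, e=13

Final answer: 27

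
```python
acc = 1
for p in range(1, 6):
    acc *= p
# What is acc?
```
Trace:
  acc=1
  acc=1, p=1
  acc=2, p=2
  acc=6, p=3
  acc=24, p=4
  acc=120, p=5

Final answer: 120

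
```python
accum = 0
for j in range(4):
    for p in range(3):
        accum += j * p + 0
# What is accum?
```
Trace:
  accum=0
  accum=0, j=0, p=0
  accum=0, j=0, p=1
  accum=0, j=0, p=2
  accum=0, j=1, p=0
  accum=1, j=1, p=1
  accum=3, j=1, p=2
  accum=3, j=2, p=0
  accum=5, j=2, p=1
  accum=9, j=2, p=2
  accum=9, j=3, p=0
  accum=12, j=3, p=1
  accum=18, j=3, p=2

Final answer: 18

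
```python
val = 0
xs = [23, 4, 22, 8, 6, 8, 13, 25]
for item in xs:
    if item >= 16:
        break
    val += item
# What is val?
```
Trace:
  val=0
  val=0, item=23

Final answer: 0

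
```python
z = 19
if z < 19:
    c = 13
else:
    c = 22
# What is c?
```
Trace:
  z=19
  z=19, c=22

Final answer: 22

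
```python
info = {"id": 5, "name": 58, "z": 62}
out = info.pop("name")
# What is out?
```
Trace:
  info={'id': 5, 'name': 58, 'z': 62}
  info={'id': 5, 'z': 62}, out=58

Final answer: 58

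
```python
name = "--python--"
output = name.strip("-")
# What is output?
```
Trace:
  name='--python--'
  name='--python--', output='python'

Final answer: 'python'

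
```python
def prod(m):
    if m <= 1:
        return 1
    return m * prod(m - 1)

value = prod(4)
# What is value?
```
Call trace:
prod(m=4)
  prod(m=3)
    prod(m=2)
      prod(m=1)
      -> return 1
    -> return 2
  -> return 6
-> return 24

Final answer: 24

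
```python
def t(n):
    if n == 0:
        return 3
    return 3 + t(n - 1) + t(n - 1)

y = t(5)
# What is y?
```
Call trace (a repeated sub-call is expanded the first time; later identical calls just restate its return value):
t(n=5)
  t(n=4)
    t(n=3)
      t(n=2)
        t(n=1)
          t(n=0)
          -> return 3
          t(n=0)
          -> return 3
        -> return 9
        t(n=1) -> return 9  (same call as traced above)
      -> return 21
      t(n=2) -> return 21  (same call as traced above)
    -> return 45
    t(n=3) -> return 45  (same call as traced above)
  -> return 93
  t(n=4) -> return 93  (same call as traced above)
-> return 189

Final answer: 189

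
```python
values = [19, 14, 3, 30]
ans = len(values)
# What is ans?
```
Trace:
  values=[19, 14, 3, 30]
  values=[19, 14, 3, 30], ans=4

Final answer: 4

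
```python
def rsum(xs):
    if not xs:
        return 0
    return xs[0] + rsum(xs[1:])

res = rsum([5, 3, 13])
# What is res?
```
Call trace:
rsum(xs=[5, 3, 13])
  rsum(xs=[3, 13])
    rsum(xs=[13])
      rsum(xs=[])
      -> return 0
    -> return 13
  -> return 16
-> return 21

Final answer: 21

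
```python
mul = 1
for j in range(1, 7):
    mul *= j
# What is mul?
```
Trace:
  mul=1
  mul=1, j=1
  mul=2, j=2
  mul=6, j=3
  mul=24, j=4
  mul=120, j=5
  mul=720, j=6

Final answer: 720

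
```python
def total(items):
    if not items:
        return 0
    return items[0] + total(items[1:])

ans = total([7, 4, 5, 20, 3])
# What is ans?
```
Call trace:
total(items=[7, 4, 5, 20, 3])
  total(items=[4, 5, 20, 3])
    total(items=[5, 20, 3])
      total(items=[20, 3])
        total(items=[3])
          total(items=[])
          -> return 0
        -> return 3
      -> return 23
    -> return 28
  -> return 32
-> return 39

Final answer: 39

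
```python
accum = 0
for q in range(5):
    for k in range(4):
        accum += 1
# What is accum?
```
Trace:
  accum=0
  accum=1, q=0, k=0
  accum=2, q=0, k=1
  accum=3, q=0, k=2
  accum=4, q=0, k=3
  accum=5, q=1, k=0
  accum=6, q=1, k=1
  accum=7, q=1, k=2
  accum=8, q=1, k=3
  accum=9, q=2, k=0
  accum=10, q=2, k=1
  accum=11, q=2, k=2
  accum=12, q=2, k=3
  accum=13, q=3, k=0
  accum=14, q=3, k=1
  accum=15, q=3, k=2
  accum=16, q=3, k=3
  accum=17, q=4, k=0
  accum=18, q=4, k=1
  accum=19, q=4, k=2
  accum=20, q=4, k=3

Final answer: 20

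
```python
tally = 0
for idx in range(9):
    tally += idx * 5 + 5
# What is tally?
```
Trace:
  tally=0
  tally=5, idx=0
  tally=15, idx=1
  tally=30, idx=2
  tally=50, idx=3
  tally=75, idx=4
  tally=105, idx=5
  tally=140, idx=6
  tally=180, idx=7
  tally=225, idx=8

Final answer: 225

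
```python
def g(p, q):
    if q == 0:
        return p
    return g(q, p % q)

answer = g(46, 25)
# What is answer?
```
Call trace:
g(p=46, q=25)
  g(p=25, q=21)
    g(p=21, q=4)
      g(p=4, q=1)
        g(p=1, q=0)
        -> return 1
      -> return 1
    -> return 1
  -> return 1
-> return 1

Final answer: 1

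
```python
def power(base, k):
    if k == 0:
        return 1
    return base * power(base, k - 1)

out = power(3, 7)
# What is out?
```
Call trace:
power(base=3, k=7)
  power(base=3, k=6)
    power(base=3, k=5)
      power(base=3, k=4)
        power(base=3, k=3)
          power(base=3, k=2)
            power(base=3, k=1)
              power(base=3, k=0)
              -> return 1
            -> return 3
          -> return 9
        -> return 27
      -> return 81
    -> return 243
  -> return 729
-> return 2187

Final answer: 2187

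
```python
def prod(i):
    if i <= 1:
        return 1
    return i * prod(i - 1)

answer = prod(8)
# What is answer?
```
Call trace:
prod(i=8)
  prod(i=7)
    prod(i=6)
      prod(i=5)
        prod(i=4)
          prod(i=3)
            prod(i=2)
              prod(i=1)
              -> return 1
            -> return 2
          -> return 6
        -> return 24
      -> return 120
    -> return 720
  -> return 5040
-> return 40320

Final answer: 40320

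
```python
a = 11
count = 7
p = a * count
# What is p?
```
Trace:
  a=11
  a=11, count=7
  a=11, count=7, p=77

Final answer: 77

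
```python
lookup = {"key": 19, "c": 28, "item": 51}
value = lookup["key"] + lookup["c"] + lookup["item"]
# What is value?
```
Trace:
  lookup={'key': 19, 'c': 28, 'item': 51}
  lookup={'key': 19, 'c': 28, 'item': 51}, value=98

Final answer: 98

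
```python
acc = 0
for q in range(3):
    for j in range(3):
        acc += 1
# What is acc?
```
Trace:
  acc=0
  acc=1, q=0, j=0
  acc=2, q=0, j=1
  acc=3, q=0, j=2
  acc=4, q=1, j=0
  acc=5, q=1, j=1
  acc=6, q=1, j=2
  acc=7, q=2, j=0
  acc=8, q=2, j=1
  acc=9, q=2, j=2

Final answer: 9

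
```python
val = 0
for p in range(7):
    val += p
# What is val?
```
Trace:
  val=0
  val=0, p=0
  val=1, p=1
  val=3, p=2
  val=6, p=3
  val=10, p=4
  val=15, p=5
  val=21, p=6

Final answer: 21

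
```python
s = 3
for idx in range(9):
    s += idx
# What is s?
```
Trace:
  s=3
  s=3, idx=0
  s=4, idx=1
  s=6, idx=2
  s=9, idx=3
  s=13, idx=4
  s=18, idx=5
  s=24, idx=6
  s=31, idx=7
  s=39, idx=8

Final answer: 39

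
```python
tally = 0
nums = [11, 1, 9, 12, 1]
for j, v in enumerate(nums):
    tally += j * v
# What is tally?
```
Trace:
  tally=0
  tally=0, j=0, v=11
  tally=1, j=1, v=1
  tally=19, j=2, v=9
  tally=55, j=3, v=12
  tally=59, j=4, v=1

Final answer: 59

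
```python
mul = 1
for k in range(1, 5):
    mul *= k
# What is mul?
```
Trace:
  mul=1
  mul=1, k=1
  mul=2, k=2
  mul=6, k=3
  mul=24, k=4

Final answer: 24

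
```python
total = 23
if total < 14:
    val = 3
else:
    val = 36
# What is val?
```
Trace:
  total=23
  total=23, val=36

Final answer: 36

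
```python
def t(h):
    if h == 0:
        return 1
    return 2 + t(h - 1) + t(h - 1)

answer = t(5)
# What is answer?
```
Call trace (a repeated sub-call is expanded the first time; later identical calls just restate its return value):
t(h=5)
  t(h=4)
    t(h=3)
      t(h=2)
        t(h=1)
          t(h=0)
          -> return 1
          t(h=0)
          -> return 1
        -> return 4
        t(h=1) -> return 4  (same call as traced above)
      -> return 10
      t(h=2) -> return 10  (same call as traced above)
    -> return 22
    t(h=3) -> return 22  (same call as traced above)
  -> return 46
  t(h=4) -> return 46  (same call as traced above)
-> return 94

Final answer: 94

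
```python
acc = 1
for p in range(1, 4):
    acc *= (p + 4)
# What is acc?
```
Trace:
  acc=1
  acc=5, p=1
  acc=30, p=2
  acc=210, p=3

Final answer: 210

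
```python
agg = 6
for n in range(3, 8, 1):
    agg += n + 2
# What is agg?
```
Trace:
  agg=6
  agg=11, n=3
  agg=17, n=4
  agg=24, n=5
  agg=32, n=6
  agg=41, n=7

Final answer: 41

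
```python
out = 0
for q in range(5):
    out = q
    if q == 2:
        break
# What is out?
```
Trace:
  out=0
  out=0, q=0
  out=1, q=1
  out=2, q=2

Final answer: 2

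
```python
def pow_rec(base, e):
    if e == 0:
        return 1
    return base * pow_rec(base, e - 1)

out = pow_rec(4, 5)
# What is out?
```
Call trace:
pow_rec(base=4, e=5)
  pow_rec(base=4, e=4)
    pow_rec(base=4, e=3)
      pow_rec(base=4, e=2)
        pow_rec(base=4, e=1)
          pow_rec(base=4, e=0)
          -> return 1
        -> return 4
      -> return 16
    -> return 64
  -> return 256
-> return 1024

Final answer: 1024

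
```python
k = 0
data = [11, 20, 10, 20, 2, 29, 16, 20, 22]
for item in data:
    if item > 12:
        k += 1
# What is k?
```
Trace:
  k=0
  k=0, item=11
  k=1, item=20
  k=1, item=10
  k=2, item=20
  k=2, item=2
  k=3, item=29
  k=4, item=16
  k=5, item=20
  k=6, item=22

Final answer: 6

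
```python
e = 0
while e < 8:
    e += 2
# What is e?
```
Trace:
  e=0
  e=2
  e=4
  e=6
  e=8

Final answer: 8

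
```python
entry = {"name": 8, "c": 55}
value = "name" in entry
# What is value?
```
Trace:
  entry={'name': 8, 'c': 55}
  entry={'name': 8, 'c': 55}, value=True

Final answer: True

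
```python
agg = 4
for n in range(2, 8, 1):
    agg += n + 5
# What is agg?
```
Trace:
  agg=4
  agg=11, n=2
  agg=19, n=3
  agg=28, n=4
  agg=38, n=5
  agg=49, n=6
  agg=61, n=7

Final answer: 61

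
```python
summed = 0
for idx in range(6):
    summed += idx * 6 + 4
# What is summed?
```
Trace:
  summed=0
  summed=4, idx=0
  summed=14, idx=1
  summed=30, idx=2
  summed=52, idx=3
  summed=80, idx=4
  summed=114, idx=5

Final answer: 114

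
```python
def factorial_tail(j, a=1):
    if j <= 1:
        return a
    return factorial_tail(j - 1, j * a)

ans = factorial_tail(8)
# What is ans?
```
Call trace:
factorial_tail(j=8, a=1)
  factorial_tail(j=7, a=8)
    factorial_tail(j=6, a=56)
      factorial_tail(j=5, a=336)
        factorial_tail(j=4, a=1680)
          factorial_tail(j=3, a=6720)
            factorial_tail(j=2, a=20160)
              factorial_tail(j=1, a=40320)
              -> return 40320
            -> return 40320
          -> return 40320
        -> return 40320
      -> return 40320
    -> return 40320
  -> return 40320
-> return 40320

Final answer: 40320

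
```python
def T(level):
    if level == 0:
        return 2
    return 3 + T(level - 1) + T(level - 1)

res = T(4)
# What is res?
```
Call trace (a repeated sub-call is expanded the first time; later identical calls just restate its return value):
T(level=4)
  T(level=3)
    T(level=2)
      T(level=1)
        T(level=0)
        -> return 2
        T(level=0)
        -> return 2
      -> return 7
      T(level=1) -> return 7  (same call as traced above)
    -> return 17
    T(level=2) -> return 17  (same call as traced above)
  -> return 37
  T(level=3) -> return 37  (same call as traced above)
-> return 77

Final answer: 77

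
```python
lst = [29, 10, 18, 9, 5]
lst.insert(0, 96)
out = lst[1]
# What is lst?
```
Trace:
  lst=[29, 10, 18, 9, 5]
  lst=[96, 29, 10, 18, 9, 5]
  lst=[96, 29, 10, 18, 9, 5], out=29

Final answer: [96, 29, 10, 18, 9, 5]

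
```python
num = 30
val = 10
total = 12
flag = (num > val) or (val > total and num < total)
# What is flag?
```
Trace:
  num=30
  num=30, val=10
  num=30, val=10, total=12
  num=30, val=10, total=12, flag=True

Final answer: True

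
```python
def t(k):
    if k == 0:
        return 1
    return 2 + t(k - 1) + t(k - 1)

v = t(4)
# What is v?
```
Call trace (a repeated sub-call is expanded the first time; later identical calls just restate its return value):
t(k=4)
  t(k=3)
    t(k=2)
      t(k=1)
        t(k=0)
        -> return 1
        t(k=0)
        -> return 1
      -> return 4
      t(k=1) -> return 4  (same call as traced above)
    -> return 10
    t(k=2) -> return 10  (same call as traced above)
  -> return 22
  t(k=3) -> return 22  (same call as traced above)
-> return 46

Final answer: 46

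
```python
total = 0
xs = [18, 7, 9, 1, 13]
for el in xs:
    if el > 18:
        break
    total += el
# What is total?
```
Trace:
  total=0
  total=18, el=18
  total=25, el=7
  total=34, el=9
  total=35, el=1
  total=48, el=13

Final answer: 48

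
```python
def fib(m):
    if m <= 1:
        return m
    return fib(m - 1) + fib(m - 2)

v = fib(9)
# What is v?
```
Call trace (a repeated sub-call is expanded the first time; later identical calls just restate its return value):
fib(m=9)
  fib(m=8)
    fib(m=7)
      fib(m=6)
        fib(m=5)
          fib(m=4)
            fib(m=3)
              fib(m=2)
                fib(m=1)
                -> return 1
                fib(m=0)
                -> return 0
              -> return 1
              fib(m=1)
              -> return 1
            -> return 2
            fib(m=2) -> return 1  (same call as traced above)
          -> return 3
          fib(m=3) -> return 2  (same call as traced above)
        -> return 5
        fib(m=4) -> return 3  (same call as traced above)
      -> return 8
      fib(m=5) -> return 5  (same call as traced above)
    -> return 13
    fib(m=6) -> return 8  (same call as traced above)
  -> return 21
  fib(m=7) -> return 13  (same call as traced above)
-> return 34

Final answer: 34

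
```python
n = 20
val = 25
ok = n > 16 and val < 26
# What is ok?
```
Trace:
  n=20
  n=20, val=25
  n=20, val=25, ok=True

Final answer: True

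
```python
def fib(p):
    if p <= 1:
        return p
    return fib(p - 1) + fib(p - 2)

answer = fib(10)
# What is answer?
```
Call trace (a repeated sub-call is expanded the first time; later identical calls just restate its return value):
fib(p=10)
  fib(p=9)
    fib(p=8)
      fib(p=7)
        fib(p=6)
          fib(p=5)
            fib(p=4)
              fib(p=3)
                fib(p=2)
                  fib(p=1)
                  -> return 1
                  fib(p=0)
                  -> return 0
                -> return 1
                fib(p=1)
                -> return 1
              -> return 2
              fib(p=2) -> return 1  (same call as traced above)
            -> return 3
            fib(p=3) -> return 2  (same call as traced above)
          -> return 5
          fib(p=4) -> return 3  (same call as traced above)
        -> return 8
        fib(p=5) -> return 5  (same call as traced above)
      -> return 13
      fib(p=6) -> return 8  (same call as traced above)
    -> return 21
    fib(p=7) -> return 13  (same call as traced above)
  -> return 34
  fib(p=8) -> return 21  (same call as traced above)
-> return 55

Final answer: 55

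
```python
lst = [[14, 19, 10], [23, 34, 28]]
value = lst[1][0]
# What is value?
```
Trace:
  lst=[[14, 19, 10], [23, 34, 28]]
  lst=[[14, 19, 10], [23, 34, 28]], value=23

Final answer: 23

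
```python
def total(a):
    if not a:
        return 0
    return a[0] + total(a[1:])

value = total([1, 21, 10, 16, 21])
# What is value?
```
Call trace:
total(a=[1, 21, 10, 16, 21])
  total(a=[21, 10, 16, 21])
    total(a=[10, 16, 21])
      total(a=[16, 21])
        total(a=[21])
          total(a=[])
          -> return 0
        -> return 21
      -> return 37
    -> return 47
  -> return 68
-> return 69

Final answer: 69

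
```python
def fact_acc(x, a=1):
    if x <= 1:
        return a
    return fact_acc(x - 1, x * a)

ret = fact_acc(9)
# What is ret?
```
Call trace:
fact_acc(x=9, a=1)
  fact_acc(x=8, a=9)
    fact_acc(x=7, a=72)
      fact_acc(x=6, a=504)
        fact_acc(x=5, a=3024)
          fact_acc(x=4, a=15120)
            fact_acc(x=3, a=60480)
              fact_acc(x=2, a=181440)
                fact_acc(x=1, a=362880)
                -> return 362880
              -> return 362880
            -> return 362880
          -> return 362880
        -> return 362880
      -> return 362880
    -> return 362880
  -> return 362880
-> return 362880

Final answer: 362880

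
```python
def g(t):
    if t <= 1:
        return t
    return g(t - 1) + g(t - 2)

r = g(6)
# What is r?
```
Call trace (a repeated sub-call is expanded the first time; later identical calls just restate its return value):
g(t=6)
  g(t=5)
    g(t=4)
      g(t=3)
        g(t=2)
          g(t=1)
          -> return 1
          g(t=0)
          -> return 0
        -> return 1
        g(t=1)
        -> return 1
      -> return 2
      g(t=2) -> return 1  (same call as traced above)
    -> return 3
    g(t=3) -> return 2  (same call as traced above)
  -> return 5
  g(t=4) -> return 3  (same call as traced above)
-> return 8

Final answer: 8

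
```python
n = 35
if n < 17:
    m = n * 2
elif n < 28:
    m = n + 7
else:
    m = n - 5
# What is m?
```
Trace:
  n=35
  n=35, m=30

Final answer: 30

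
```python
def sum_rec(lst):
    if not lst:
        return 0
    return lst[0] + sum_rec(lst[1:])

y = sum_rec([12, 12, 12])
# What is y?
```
Call trace:
sum_rec(lst=[12, 12, 12])
  sum_rec(lst=[12, 12])
    sum_rec(lst=[12])
      sum_rec(lst=[])
      -> return 0
    -> return 12
  -> return 24
-> return 36

Final answer: 36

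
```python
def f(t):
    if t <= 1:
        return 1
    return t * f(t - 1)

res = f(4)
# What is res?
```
Call trace:
f(t=4)
  f(t=3)
    f(t=2)
      f(t=1)
      -> return 1
    -> return 2
  -> return 6
-> return 24

Final answer: 24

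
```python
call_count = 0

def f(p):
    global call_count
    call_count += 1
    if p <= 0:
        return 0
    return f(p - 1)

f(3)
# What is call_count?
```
Call trace:
f(p=3)
  f(p=2)
    f(p=1)
      f(p=0)
      -> return 0
    -> return 0
  -> return 0
-> return 0

call_count is incremented once per call. f is entered once for each p = 3, 2, 1, 0 (the p <= 0 call returns without recursing), i.e. 3 + 1 calls.
call_count = 4

Final answer: 4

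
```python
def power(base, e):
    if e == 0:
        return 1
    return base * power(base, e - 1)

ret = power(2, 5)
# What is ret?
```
Call trace:
power(base=2, e=5)
  power(base=2, e=4)
    power(base=2, e=3)
      power(base=2, e=2)
        power(base=2, e=1)
          power(base=2, e=0)
          -> return 1
        -> return 2
      -> return 4
    -> return 8
  -> return 16
-> return 32

Final answer: 32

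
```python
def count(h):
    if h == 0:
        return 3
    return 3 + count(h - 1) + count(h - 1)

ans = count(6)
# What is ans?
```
Call trace (a repeated sub-call is expanded the first time; later identical calls just restate its return value):
count(h=6)
  count(h=5)
    count(h=4)
      count(h=3)
        count(h=2)
          count(h=1)
            count(h=0)
            -> return 3
            count(h=0)
            -> return 3
          -> return 9
          count(h=1) -> return 9  (same call as traced above)
        -> return 21
        count(h=2) -> return 21  (same call as traced above)
      -> return 45
      count(h=3) -> return 45  (same call as traced above)
    -> return 93
    count(h=4) -> return 93  (same call as traced above)
  -> return 189
  count(h=5) -> return 189  (same call as traced above)
-> return 381

Final answer: 381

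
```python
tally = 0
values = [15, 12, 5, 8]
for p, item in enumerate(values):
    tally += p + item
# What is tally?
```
Trace:
  tally=0
  tally=15, p=0, item=15
  tally=28, p=1, item=12
  tally=35, p=2, item=5
  tally=46, p=3, item=8

Final answer: 46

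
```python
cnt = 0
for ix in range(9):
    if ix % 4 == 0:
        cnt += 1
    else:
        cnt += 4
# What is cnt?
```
Trace:
  cnt=0
  cnt=1, ix=0
  cnt=5, ix=1
  cnt=9, ix=2
  cnt=13, ix=3
  cnt=14, ix=4
  cnt=18, ix=5
  cnt=22, ix=6
  cnt=26, ix=7
  cnt=27, ix=8

Final answer: 27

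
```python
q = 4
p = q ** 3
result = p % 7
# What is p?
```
Trace:
  q=4
  q=4, p=64
  q=4, p=64, result=1

Final answer: 64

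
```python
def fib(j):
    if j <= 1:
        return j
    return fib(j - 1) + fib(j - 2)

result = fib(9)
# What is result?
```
Call trace (a repeated sub-call is expanded the first time; later identical calls just restate its return value):
fib(j=9)
  fib(j=8)
    fib(j=7)
      fib(j=6)
        fib(j=5)
          fib(j=4)
            fib(j=3)
              fib(j=2)
                fib(j=1)
                -> return 1
                fib(j=0)
                -> return 0
              -> return 1
              fib(j=1)
              -> return 1
            -> return 2
            fib(j=2) -> return 1  (same call as traced above)
          -> return 3
          fib(j=3) -> return 2  (same call as traced above)
        -> return 5
        fib(j=4) -> return 3  (same call as traced above)
      -> return 8
      fib(j=5) -> return 5  (same call as traced above)
    -> return 13
    fib(j=6) -> return 8  (same call as traced above)
  -> return 21
  fib(j=7) -> return 13  (same call as traced above)
-> return 34

Final answer: 34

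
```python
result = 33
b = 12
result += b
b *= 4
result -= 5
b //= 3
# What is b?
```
Trace:
  result=33
  result=33, b=12
  result=45, b=12
  result=45, b=48
  result=40, b=48
  result=40, b=16

Final answer: 16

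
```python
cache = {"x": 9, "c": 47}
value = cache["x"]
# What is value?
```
Trace:
  cache={'x': 9, 'c': 47}
  cache={'x': 9, 'c': 47}, value=9

Final answer: 9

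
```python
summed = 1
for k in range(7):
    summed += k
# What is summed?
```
Trace:
  summed=1
  summed=1, k=0
  summed=2, k=1
  summed=4, k=2
  summed=7, k=3
  summed=11, k=4
  summed=16, k=5
  summed=22, k=6

Final answer: 22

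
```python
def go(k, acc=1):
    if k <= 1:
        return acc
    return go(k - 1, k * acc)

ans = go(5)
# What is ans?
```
Call trace:
go(k=5, acc=1)
  go(k=4, acc=5)
    go(k=3, acc=20)
      go(k=2, acc=60)
        go(k=1, acc=120)
        -> return 120
      -> return 120
    -> return 120
  -> return 120
-> return 120

Final answer: 120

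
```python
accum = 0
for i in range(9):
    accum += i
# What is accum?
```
Trace:
  accum=0
  accum=0, i=0
  accum=1, i=1
  accum=3, i=2
  accum=6, i=3
  accum=10, i=4
  accum=15, i=5
  accum=21, i=6
  accum=28, i=7
  accum=36, i=8

Final answer: 36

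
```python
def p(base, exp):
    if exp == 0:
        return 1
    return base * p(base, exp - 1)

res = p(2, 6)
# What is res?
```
Call trace:
p(base=2, exp=6)
  p(base=2, exp=5)
    p(base=2, exp=4)
      p(base=2, exp=3)
        p(base=2, exp=2)
          p(base=2, exp=1)
            p(base=2, exp=0)
            -> return 1
          -> return 2
        -> return 4
      -> return 8
    -> return 16
  -> return 32
-> return 64

Final answer: 64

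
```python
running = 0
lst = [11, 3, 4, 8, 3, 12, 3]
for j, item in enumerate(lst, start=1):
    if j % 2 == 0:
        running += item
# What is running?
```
Trace:
  running=0
  running=0, j=1, item=11
  running=3, j=2, item=3
  running=3, j=3, item=4
  running=11, j=4, item=8
  running=11, j=5, item=3
  running=23, j=6, item=12
  running=23, j=7, item=3

Final answer: 23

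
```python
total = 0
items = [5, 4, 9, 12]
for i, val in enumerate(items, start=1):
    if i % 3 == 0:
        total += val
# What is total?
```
Trace:
  total=0
  total=0, i=1, val=5
  total=0, i=2, val=4
  total=9, i=3, val=9
  total=9, i=4, val=12

Final answer: 9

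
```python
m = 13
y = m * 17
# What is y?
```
Trace:
  m=13
  m=13, y=221

Final answer: 221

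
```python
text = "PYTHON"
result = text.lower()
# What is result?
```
Trace:
  text='PYTHON'
  text='PYTHON', result='python'

Final answer: 'python'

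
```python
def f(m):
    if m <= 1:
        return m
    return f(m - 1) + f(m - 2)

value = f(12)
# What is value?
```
Call trace (a repeated sub-call is expanded the first time; later identical calls just restate its return value):
f(m=12)
  f(m=11)
    f(m=10)
      f(m=9)
        f(m=8)
          f(m=7)
            f(m=6)
              f(m=5)
                f(m=4)
                  f(m=3)
                    f(m=2)
                      f(m=1)
                      -> return 1
                      f(m=0)
                      -> return 0
                    -> return 1
                    f(m=1)
                    -> return 1
                  -> return 2
                  f(m=2) -> return 1  (same call as traced above)
                -> return 3
                f(m=3) -> return 2  (same call as traced above)
              -> return 5
              f(m=4) -> return 3  (same call as traced above)
            -> return 8
            f(m=5) -> return 5  (same call as traced above)
          -> return 13
          f(m=6) -> return 8  (same call as traced above)
        -> return 21
        f(m=7) -> return 13  (same call as traced above)
      -> return 34
      f(m=8) -> return 21  (same call as traced above)
    -> return 55
    f(m=9) -> return 34  (same call as traced above)
  -> return 89
  f(m=10) -> return 55  (same call as traced above)
-> return 144

Final answer: 144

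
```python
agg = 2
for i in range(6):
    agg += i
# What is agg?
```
Trace:
  agg=2
  agg=2, i=0
  agg=3, i=1
  agg=5, i=2
  agg=8, i=3
  agg=12, i=4
  agg=17, i=5

Final answer: 17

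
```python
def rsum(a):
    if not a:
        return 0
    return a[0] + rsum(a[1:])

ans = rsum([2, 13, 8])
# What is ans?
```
Call trace:
rsum(a=[2, 13, 8])
  rsum(a=[13, 8])
    rsum(a=[8])
      rsum(a=[])
      -> return 0
    -> return 8
  -> return 21
-> return 23

Final answer: 23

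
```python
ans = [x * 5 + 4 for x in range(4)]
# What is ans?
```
Trace:
  x=0
  x=1
  x=2
  x=3
  ans=[4, 9, 14, 19]

Final answer: [4, 9, 14, 19]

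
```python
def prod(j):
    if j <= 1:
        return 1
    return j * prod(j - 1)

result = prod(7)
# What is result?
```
Call trace:
prod(j=7)
  prod(j=6)
    prod(j=5)
      prod(j=4)
        prod(j=3)
          prod(j=2)
            prod(j=1)
            -> return 1
          -> return 2
        -> return 6
      -> return 24
    -> return 120
  -> return 720
-> return 5040

Final answer: 5040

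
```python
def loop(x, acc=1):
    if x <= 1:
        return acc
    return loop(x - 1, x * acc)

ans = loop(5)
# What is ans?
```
Call trace:
loop(x=5, acc=1)
  loop(x=4, acc=5)
    loop(x=3, acc=20)
      loop(x=2, acc=60)
        loop(x=1, acc=120)
        -> return 120
      -> return 120
    -> return 120
  -> return 120
-> return 120

Final answer: 120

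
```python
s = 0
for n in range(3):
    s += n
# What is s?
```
Trace:
  s=0
  s=0, n=0
  s=1, n=1
  s=3, n=2

Final answer: 3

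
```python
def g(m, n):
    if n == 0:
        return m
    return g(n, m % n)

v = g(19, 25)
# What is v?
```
Call trace:
g(m=19, n=25)
  g(m=25, n=19)
    g(m=19, n=6)
      g(m=6, n=1)
        g(m=1, n=0)
        -> return 1
      -> return 1
    -> return 1
  -> return 1
-> return 1

Final answer: 1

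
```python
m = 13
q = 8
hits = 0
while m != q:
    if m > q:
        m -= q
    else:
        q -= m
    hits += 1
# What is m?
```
Trace:
  m=13
  m=13, q=8
  m=13, q=8, hits=0
  m=5, q=8, hits=1
  m=5, q=3, hits=2
  m=2, q=3, hits=3
  m=2, q=1, hits=4
  m=1, q=1, hits=5

Final answer: 1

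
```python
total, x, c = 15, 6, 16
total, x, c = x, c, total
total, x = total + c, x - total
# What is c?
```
Trace:
  total=15, x=6, c=16
  total=6, x=16, c=15
  total=21, x=10, c=15

Final answer: 15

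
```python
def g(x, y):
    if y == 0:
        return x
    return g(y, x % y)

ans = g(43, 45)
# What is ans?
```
Call trace:
g(x=43, y=45)
  g(x=45, y=43)
    g(x=43, y=2)
      g(x=2, y=1)
        g(x=1, y=0)
        -> return 1
      -> return 1
    -> return 1
  -> return 1
-> return 1

Final answer: 1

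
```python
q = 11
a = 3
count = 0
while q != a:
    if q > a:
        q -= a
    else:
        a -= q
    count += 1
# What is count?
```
Trace:
  q=11
  q=11, a=3
  q=11, a=3, count=0
  q=8, a=3, count=1
  q=5, a=3, count=2
  q=2, a=3, count=3
  q=2, a=1, count=4
  q=1, a=1, count=5

Final answer: 5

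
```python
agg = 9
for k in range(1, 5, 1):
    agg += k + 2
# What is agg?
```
Trace:
  agg=9
  agg=12, k=1
  agg=16, k=2
  agg=21, k=3
  agg=27, k=4

Final answer: 27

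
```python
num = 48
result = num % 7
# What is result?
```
Trace:
  num=48
  num=48, result=6

Final answer: 6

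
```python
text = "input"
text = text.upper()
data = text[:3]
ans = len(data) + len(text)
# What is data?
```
Trace:
  text='input'
  text='INPUT'
  text='INPUT', data='INP'
  text='INPUT', data='INP', ans=8

Final answer: 'INP'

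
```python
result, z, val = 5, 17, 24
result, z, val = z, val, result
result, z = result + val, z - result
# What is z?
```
Trace:
  result=5, z=17, val=24
  result=17, z=24, val=5
  result=22, z=7, val=5

Final answer: 7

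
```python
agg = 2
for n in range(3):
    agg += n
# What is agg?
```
Trace:
  agg=2
  agg=2, n=0
  agg=3, n=1
  agg=5, n=2

Final answer: 5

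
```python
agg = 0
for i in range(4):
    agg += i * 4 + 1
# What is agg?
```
Trace:
  agg=0
  agg=1, i=0
  agg=6, i=1
  agg=15, i=2
  agg=28, i=3

Final answer: 28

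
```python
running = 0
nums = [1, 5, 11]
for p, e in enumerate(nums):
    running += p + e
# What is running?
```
Trace:
  running=0
  running=1, p=0, e=1
  running=7, p=1, e=5
  running=20, p=2, e=11

Final answer: 20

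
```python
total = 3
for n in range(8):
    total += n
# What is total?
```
Trace:
  total=3
  total=3, n=0
  total=4, n=1
  total=6, n=2
  total=9, n=3
  total=13, n=4
  total=18, n=5
  total=24, n=6
  total=31, n=7

Final answer: 31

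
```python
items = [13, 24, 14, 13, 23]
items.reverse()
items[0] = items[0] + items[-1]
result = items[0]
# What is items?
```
Trace:
  items=[13, 24, 14, 13, 23]
  items=[23, 13, 14, 24, 13]
  items=[36, 13, 14, 24, 13]
  items=[36, 13, 14, 24, 13], result=36

Final answer: [36, 13, 14, 24, 13]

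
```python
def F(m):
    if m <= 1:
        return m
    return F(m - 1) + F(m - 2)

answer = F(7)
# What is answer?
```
Call trace (a repeated sub-call is expanded the first time; later identical calls just restate its return value):
F(m=7)
  F(m=6)
    F(m=5)
      F(m=4)
        F(m=3)
          F(m=2)
            F(m=1)
            -> return 1
            F(m=0)
            -> return 0
          -> return 1
          F(m=1)
          -> return 1
        -> return 2
        F(m=2) -> return 1  (same call as traced above)
      -> return 3
      F(m=3) -> return 2  (same call as traced above)
    -> return 5
    F(m=4) -> return 3  (same call as traced above)
  -> return 8
  F(m=5) -> return 5  (same call as traced above)
-> return 13

Final answer: 13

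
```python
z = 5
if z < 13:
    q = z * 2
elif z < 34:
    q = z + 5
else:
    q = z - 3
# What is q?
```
Trace:
  z=5
  z=5, q=10

Final answer: 10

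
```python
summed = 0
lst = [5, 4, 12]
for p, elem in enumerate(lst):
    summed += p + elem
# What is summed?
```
Trace:
  summed=0
  summed=5, p=0, elem=5
  summed=10, p=1, elem=4
  summed=24, p=2, elem=12

Final answer: 24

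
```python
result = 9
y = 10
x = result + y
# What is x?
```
Trace:
  result=9
  result=9, y=10
  result=9, y=10, x=19

Final answer: 19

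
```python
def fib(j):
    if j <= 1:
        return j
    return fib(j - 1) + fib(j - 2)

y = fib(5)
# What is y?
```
Call trace (a repeated sub-call is expanded the first time; later identical calls just restate its return value):
fib(j=5)
  fib(j=4)
    fib(j=3)
      fib(j=2)
        fib(j=1)
        -> return 1
        fib(j=0)
        -> return 0
      -> return 1
      fib(j=1)
      -> return 1
    -> return 2
    fib(j=2) -> return 1  (same call as traced above)
  -> return 3
  fib(j=3) -> return 2  (same call as traced above)
-> return 5

Final answer: 5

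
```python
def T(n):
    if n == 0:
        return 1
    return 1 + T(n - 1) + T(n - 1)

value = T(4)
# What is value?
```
Call trace (a repeated sub-call is expanded the first time; later identical calls just restate its return value):
T(n=4)
  T(n=3)
    T(n=2)
      T(n=1)
        T(n=0)
        -> return 1
        T(n=0)
        -> return 1
      -> return 3
      T(n=1) -> return 3  (same call as traced above)
    -> return 7
    T(n=2) -> return 7  (same call as traced above)
  -> return 15
  T(n=3) -> return 15  (same call as traced above)
-> return 31

Final answer: 31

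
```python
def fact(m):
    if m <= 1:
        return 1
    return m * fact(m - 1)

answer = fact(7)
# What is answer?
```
Call trace:
fact(m=7)
  fact(m=6)
    fact(m=5)
      fact(m=4)
        fact(m=3)
          fact(m=2)
            fact(m=1)
            -> return 1
          -> return 2
        -> return 6
      -> return 24
    -> return 120
  -> return 720
-> return 5040

Final answer: 5040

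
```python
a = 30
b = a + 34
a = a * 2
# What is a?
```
Trace:
  a=30
  a=30, b=64
  a=60, b=64

Final answer: 60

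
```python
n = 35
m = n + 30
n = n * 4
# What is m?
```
Trace:
  n=35
  n=35, m=65
  n=140, m=65

Final answer: 65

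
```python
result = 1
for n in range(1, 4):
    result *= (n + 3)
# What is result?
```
Trace:
  result=1
  result=4, n=1
  result=20, n=2
  result=120, n=3

Final answer: 120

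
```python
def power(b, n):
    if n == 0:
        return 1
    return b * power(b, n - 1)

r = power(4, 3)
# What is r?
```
Call trace:
power(b=4, n=3)
  power(b=4, n=2)
    power(b=4, n=1)
      power(b=4, n=0)
      -> return 1
    -> return 4
  -> return 16
-> return 64

Final answer: 64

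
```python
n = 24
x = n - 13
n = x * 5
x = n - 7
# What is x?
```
Trace:
  n=24
  n=24, x=11
  n=55, x=11
  n=55, x=48

Final answer: 48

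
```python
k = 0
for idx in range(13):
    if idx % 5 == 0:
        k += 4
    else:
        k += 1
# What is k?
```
Trace:
  k=0
  k=4, idx=0
  k=5, idx=1
  k=6, idx=2
  k=7, idx=3
  k=8, idx=4
  k=12, idx=5
  k=13, idx=6
  k=14, idx=7
  k=15, idx=8
  k=16, idx=9
  k=20, idx=10
  k=21, idx=11
  k=22, idx=12

Final answer: 22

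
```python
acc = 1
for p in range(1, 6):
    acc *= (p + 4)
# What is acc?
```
Trace:
  acc=1
  acc=5, p=1
  acc=30, p=2
  acc=210, p=3
  acc=1680, p=4
  acc=15120, p=5

Final answer: 15120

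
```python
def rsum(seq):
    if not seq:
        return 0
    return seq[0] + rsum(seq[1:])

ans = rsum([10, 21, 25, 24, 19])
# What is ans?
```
Call trace:
rsum(seq=[10, 21, 25, 24, 19])
  rsum(seq=[21, 25, 24, 19])
    rsum(seq=[25, 24, 19])
      rsum(seq=[24, 19])
        rsum(seq=[19])
          rsum(seq=[])
          -> return 0
        -> return 19
      -> return 43
    -> return 68
  -> return 89
-> return 99

Final answer: 99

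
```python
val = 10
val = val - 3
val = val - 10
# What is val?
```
Trace:
  val=10
  val=7
  val=-3

Final answer: -3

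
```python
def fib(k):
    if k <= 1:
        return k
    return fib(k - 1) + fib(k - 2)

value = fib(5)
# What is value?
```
Call trace (a repeated sub-call is expanded the first time; later identical calls just restate its return value):
fib(k=5)
  fib(k=4)
    fib(k=3)
      fib(k=2)
        fib(k=1)
        -> return 1
        fib(k=0)
        -> return 0
      -> return 1
      fib(k=1)
      -> return 1
    -> return 2
    fib(k=2) -> return 1  (same call as traced above)
  -> return 3
  fib(k=3) -> return 2  (same call as traced above)
-> return 5

Final answer: 5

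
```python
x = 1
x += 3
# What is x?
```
Trace:
  x=1
  x=4

Final answer: 4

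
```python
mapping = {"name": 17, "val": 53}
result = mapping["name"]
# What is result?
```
Trace:
  mapping={'name': 17, 'val': 53}
  mapping={'name': 17, 'val': 53}, result=17

Final answer: 17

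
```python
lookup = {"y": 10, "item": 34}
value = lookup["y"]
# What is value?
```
Trace:
  lookup={'y': 10, 'item': 34}
  lookup={'y': 10, 'item': 34}, value=10

Final answer: 10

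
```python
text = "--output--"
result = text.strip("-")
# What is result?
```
Trace:
  text='--output--'
  text='--output--', result='output'

Final answer: 'output'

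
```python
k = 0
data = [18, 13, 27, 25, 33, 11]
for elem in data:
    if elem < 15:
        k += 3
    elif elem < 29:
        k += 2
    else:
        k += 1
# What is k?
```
Trace:
  k=0
  k=2, elem=18
  k=5, elem=13
  k=7, elem=27
  k=9, elem=25
  k=10, elem=33
  k=13, elem=11

Final answer: 13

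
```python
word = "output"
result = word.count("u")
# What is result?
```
Trace:
  word='output'
  word='output', result=2

Final answer: 2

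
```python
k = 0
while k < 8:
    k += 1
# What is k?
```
Trace:
  k=0
  k=1
  k=2
  k=3
  k=4
  k=5
  k=6
  k=7
  k=8

Final answer: 8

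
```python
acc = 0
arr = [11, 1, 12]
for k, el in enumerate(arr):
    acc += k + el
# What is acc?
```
Trace:
  acc=0
  acc=11, k=0, el=11
  acc=13, k=1, el=1
  acc=27, k=2, el=12

Final answer: 27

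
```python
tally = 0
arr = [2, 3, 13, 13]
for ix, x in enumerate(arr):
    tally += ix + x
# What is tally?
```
Trace:
  tally=0
  tally=2, ix=0, x=2
  tally=6, ix=1, x=3
  tally=21, ix=2, x=13
  tally=37, ix=3, x=13

Final answer: 37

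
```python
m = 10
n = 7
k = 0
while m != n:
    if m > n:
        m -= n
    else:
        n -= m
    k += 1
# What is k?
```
Trace:
  m=10
  m=10, n=7
  m=10, n=7, k=0
  m=3, n=7, k=1
  m=3, n=4, k=2
  m=3, n=1, k=3
  m=2, n=1, k=4
  m=1, n=1, k=5

Final answer: 5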